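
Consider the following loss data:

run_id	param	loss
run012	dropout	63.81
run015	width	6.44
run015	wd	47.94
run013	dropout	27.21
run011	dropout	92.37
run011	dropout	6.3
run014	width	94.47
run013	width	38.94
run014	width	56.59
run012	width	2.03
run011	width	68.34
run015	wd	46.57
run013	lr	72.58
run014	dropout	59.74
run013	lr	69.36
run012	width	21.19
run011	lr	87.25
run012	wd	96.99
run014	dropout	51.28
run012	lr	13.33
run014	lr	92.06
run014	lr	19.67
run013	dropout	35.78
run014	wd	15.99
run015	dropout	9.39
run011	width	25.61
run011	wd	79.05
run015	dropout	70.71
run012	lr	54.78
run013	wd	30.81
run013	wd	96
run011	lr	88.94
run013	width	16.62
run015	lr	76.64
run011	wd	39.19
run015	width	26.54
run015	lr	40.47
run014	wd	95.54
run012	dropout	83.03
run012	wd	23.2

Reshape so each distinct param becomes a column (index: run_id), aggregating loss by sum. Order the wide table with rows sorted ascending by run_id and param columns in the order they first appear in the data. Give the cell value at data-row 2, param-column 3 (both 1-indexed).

With rows sorted ascending by run_id, row 2 is run_id=run012. param columns in first-appearance order: dropout, width, wd, lr; column 3 is wd.
Long rows with run_id=run012, param=wd: 96.99 + 23.2 = 120.19.

120.19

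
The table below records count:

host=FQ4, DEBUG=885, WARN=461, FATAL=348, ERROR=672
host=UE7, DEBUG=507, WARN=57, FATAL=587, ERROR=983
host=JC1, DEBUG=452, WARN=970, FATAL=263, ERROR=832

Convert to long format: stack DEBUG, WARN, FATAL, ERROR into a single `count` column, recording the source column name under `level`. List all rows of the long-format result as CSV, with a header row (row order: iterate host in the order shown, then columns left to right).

Each (host, column) pair becomes one row: 3 × 4 = 12 rows.
For example, (FQ4, DEBUG) → count=885.

host,level,count
FQ4,DEBUG,885
FQ4,WARN,461
FQ4,FATAL,348
FQ4,ERROR,672
UE7,DEBUG,507
UE7,WARN,57
UE7,FATAL,587
UE7,ERROR,983
JC1,DEBUG,452
JC1,WARN,970
JC1,FATAL,263
JC1,ERROR,832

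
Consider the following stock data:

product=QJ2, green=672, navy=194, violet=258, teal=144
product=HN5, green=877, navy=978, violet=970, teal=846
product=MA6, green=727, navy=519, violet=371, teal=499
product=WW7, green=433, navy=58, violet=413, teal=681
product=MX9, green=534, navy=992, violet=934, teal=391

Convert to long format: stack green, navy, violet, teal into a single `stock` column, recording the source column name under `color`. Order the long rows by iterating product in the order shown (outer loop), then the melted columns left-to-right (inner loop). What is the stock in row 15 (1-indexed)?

413

20 rows total (5 × 4). Row 15: index ⌊(15-1)/4⌋ = 3 into product → WW7; (15-1) mod 4 = 2 into the melted columns → violet.
So row 15 is (WW7, violet, 413); stock = 413.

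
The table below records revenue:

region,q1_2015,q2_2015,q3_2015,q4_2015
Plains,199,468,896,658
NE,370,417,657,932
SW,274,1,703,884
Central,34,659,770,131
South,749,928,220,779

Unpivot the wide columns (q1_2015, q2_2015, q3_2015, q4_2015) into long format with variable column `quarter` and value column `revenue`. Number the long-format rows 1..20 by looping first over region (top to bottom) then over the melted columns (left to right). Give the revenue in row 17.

20 rows total (5 × 4). Row 17: index ⌊(17-1)/4⌋ = 4 into region → South; (17-1) mod 4 = 0 into the melted columns → q1_2015.
So row 17 is (South, q1_2015, 749); revenue = 749.

749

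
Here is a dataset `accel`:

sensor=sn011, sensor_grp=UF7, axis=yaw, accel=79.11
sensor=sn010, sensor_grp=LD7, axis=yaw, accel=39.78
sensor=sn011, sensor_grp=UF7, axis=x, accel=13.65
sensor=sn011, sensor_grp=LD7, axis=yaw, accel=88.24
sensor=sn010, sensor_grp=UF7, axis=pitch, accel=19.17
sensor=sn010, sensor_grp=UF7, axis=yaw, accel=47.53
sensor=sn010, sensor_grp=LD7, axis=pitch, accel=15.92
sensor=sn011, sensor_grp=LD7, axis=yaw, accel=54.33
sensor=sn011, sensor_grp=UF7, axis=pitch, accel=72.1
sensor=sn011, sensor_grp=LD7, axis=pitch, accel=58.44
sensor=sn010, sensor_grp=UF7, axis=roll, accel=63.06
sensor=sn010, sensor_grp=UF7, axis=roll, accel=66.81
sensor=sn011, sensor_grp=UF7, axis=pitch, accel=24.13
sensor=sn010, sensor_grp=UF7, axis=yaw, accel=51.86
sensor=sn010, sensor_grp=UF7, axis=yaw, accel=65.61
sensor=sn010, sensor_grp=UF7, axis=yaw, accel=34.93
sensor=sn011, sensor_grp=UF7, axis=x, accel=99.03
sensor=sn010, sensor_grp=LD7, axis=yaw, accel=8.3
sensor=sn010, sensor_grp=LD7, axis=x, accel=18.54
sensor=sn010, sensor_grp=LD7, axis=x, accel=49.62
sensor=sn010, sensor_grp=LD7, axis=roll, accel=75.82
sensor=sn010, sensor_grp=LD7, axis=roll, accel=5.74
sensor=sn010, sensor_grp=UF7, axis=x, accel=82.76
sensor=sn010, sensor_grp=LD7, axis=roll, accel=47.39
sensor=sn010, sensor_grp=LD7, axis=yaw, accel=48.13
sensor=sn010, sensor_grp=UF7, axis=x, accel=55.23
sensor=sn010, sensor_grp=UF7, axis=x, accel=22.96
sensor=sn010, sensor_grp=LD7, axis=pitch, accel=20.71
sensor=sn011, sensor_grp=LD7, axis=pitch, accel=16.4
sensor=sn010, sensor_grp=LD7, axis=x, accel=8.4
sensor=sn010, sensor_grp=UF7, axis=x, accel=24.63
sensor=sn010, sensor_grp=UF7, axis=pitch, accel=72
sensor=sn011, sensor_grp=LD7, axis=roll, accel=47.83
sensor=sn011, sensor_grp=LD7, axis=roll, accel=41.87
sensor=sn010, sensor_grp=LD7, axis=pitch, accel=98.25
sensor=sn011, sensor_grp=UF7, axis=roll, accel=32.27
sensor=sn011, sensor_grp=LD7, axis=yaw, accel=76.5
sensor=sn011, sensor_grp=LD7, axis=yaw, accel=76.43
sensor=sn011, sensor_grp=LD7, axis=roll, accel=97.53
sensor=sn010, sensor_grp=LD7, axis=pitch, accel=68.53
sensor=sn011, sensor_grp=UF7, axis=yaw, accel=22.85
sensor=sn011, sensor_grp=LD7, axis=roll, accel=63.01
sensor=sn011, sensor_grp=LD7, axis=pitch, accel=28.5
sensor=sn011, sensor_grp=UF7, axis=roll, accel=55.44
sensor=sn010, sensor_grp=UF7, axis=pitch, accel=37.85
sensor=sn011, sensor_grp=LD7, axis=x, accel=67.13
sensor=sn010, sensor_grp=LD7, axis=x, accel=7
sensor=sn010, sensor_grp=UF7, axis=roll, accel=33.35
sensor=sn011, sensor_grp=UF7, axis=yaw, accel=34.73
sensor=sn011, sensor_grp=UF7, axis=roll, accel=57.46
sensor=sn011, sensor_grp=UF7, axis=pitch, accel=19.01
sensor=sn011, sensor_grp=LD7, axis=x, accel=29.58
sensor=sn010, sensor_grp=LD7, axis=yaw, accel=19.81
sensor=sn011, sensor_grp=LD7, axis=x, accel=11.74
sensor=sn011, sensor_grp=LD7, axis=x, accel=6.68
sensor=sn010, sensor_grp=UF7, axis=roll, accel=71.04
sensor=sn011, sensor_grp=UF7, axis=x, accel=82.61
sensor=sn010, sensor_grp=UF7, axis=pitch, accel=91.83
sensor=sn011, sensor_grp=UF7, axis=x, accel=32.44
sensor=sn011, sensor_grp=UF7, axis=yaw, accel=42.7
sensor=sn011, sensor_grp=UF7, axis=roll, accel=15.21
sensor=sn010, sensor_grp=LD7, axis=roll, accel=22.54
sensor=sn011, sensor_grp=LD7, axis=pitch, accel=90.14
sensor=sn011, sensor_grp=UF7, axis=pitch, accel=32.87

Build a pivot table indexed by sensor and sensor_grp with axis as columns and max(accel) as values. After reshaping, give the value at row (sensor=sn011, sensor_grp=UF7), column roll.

Rows with sensor=sn011, sensor_grp=UF7 and axis=roll: accel values are 32.27, 55.44, 57.46, 15.21.
max(32.27, 55.44, 57.46, 15.21) = 57.46.

57.46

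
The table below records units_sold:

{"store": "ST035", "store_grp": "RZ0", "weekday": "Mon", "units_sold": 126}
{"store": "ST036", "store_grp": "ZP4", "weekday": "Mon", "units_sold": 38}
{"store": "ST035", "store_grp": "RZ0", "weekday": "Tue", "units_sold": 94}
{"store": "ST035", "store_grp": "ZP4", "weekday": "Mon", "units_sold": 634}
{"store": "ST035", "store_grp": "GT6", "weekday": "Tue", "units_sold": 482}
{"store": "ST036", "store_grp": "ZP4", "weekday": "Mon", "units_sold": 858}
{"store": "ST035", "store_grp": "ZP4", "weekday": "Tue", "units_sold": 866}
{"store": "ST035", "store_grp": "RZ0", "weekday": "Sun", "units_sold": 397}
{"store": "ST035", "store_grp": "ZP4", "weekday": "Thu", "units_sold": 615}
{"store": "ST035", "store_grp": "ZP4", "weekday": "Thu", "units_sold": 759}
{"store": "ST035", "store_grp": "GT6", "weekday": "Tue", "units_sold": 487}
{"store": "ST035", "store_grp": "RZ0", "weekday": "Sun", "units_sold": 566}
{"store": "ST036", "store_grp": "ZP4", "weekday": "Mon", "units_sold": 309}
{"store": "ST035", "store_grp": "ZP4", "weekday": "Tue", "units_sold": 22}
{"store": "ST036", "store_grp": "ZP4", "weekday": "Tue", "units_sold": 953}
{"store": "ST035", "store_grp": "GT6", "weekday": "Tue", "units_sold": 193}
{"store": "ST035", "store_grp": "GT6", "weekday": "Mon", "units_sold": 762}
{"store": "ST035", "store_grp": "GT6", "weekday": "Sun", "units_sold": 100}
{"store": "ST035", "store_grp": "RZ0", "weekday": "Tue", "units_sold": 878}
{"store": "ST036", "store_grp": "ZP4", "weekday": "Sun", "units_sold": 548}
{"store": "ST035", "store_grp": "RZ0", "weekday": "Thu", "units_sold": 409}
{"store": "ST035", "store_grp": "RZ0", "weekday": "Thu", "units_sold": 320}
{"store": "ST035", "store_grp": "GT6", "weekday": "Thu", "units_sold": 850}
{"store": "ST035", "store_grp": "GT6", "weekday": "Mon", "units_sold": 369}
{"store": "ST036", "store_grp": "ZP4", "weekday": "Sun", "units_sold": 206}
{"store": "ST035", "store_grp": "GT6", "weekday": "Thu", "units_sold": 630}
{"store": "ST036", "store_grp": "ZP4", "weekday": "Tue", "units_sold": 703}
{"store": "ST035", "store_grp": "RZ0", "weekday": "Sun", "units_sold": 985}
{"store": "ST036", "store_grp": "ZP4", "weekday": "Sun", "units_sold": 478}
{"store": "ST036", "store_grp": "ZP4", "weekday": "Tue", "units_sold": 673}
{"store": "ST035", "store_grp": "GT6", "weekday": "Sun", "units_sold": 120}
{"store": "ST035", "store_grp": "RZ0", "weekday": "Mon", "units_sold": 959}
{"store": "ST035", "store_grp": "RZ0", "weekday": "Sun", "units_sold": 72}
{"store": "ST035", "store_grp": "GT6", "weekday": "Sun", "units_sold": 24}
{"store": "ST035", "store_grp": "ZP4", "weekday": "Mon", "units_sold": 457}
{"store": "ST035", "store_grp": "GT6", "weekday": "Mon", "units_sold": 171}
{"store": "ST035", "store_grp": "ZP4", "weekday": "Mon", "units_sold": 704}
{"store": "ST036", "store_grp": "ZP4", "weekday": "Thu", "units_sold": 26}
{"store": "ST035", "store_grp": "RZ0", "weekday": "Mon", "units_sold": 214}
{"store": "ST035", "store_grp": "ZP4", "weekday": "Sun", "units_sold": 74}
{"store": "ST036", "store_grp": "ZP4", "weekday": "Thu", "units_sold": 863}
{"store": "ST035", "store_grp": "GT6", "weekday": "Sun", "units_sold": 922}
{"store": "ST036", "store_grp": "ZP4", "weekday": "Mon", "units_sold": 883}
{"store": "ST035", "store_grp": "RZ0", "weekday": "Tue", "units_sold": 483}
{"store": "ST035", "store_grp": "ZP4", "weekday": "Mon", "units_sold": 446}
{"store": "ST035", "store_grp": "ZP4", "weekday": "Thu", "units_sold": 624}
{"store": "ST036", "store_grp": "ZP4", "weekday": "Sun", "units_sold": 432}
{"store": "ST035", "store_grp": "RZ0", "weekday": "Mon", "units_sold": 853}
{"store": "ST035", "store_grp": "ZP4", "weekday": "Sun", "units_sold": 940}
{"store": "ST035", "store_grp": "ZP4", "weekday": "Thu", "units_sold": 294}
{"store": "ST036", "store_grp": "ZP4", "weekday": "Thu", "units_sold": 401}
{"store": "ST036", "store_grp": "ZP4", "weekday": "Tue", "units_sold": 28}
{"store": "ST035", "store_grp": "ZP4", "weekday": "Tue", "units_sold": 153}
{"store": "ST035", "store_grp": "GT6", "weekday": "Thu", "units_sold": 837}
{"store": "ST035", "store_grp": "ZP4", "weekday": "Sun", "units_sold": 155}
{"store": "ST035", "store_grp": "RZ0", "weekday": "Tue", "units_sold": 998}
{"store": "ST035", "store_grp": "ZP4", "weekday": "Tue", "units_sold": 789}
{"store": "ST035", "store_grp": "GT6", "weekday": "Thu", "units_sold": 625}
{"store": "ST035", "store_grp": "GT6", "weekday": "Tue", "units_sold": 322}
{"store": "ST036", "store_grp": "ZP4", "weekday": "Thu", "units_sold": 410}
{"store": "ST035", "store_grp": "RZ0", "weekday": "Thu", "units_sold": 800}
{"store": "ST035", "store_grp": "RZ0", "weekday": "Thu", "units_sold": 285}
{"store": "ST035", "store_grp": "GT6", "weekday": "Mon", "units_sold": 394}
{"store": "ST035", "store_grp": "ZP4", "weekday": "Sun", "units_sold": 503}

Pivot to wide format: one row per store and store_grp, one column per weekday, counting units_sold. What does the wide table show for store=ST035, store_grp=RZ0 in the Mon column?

Rows with store=ST035, store_grp=RZ0 and weekday=Mon: units_sold values are 126, 959, 214, 853.
4 rows match — count = 4.

4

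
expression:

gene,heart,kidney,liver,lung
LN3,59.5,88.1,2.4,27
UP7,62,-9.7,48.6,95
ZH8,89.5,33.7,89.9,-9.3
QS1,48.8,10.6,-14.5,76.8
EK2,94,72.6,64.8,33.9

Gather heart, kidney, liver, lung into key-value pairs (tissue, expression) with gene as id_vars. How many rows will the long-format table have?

5 gene values × 4 melted columns = 20 rows.

20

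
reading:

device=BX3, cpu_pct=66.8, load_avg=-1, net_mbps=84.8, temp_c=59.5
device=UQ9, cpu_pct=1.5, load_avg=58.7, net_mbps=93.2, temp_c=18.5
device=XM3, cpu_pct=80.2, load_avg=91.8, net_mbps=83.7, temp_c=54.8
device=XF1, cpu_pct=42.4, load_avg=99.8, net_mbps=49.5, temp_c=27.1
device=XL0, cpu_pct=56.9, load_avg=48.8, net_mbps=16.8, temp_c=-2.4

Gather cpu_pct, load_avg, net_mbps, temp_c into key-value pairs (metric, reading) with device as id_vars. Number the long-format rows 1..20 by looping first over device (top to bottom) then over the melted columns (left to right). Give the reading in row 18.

48.8

20 rows total (5 × 4). Row 18: index ⌊(18-1)/4⌋ = 4 into device → XL0; (18-1) mod 4 = 1 into the melted columns → load_avg.
So row 18 is (XL0, load_avg, 48.8); reading = 48.8.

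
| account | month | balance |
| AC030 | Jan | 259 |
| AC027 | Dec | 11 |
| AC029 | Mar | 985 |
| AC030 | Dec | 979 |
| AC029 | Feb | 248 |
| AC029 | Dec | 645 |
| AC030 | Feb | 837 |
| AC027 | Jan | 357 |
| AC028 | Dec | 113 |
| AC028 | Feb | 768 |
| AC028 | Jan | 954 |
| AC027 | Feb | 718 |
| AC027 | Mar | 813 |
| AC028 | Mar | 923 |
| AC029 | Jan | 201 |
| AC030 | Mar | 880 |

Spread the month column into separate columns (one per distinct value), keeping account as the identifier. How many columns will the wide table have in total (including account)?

5

1 column for account plus 4 distinct month values → 5 columns.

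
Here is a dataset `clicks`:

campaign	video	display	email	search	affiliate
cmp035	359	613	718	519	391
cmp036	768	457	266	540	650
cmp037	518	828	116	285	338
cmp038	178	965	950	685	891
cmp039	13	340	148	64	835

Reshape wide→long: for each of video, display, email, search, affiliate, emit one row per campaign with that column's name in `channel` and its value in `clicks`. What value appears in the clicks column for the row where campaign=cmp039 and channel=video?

Unpivoting turns each (campaign, wide-column) pair into one long row.
The wide cell at row cmp039, column video holds 13, so the long row (cmp039, video) has clicks=13.

13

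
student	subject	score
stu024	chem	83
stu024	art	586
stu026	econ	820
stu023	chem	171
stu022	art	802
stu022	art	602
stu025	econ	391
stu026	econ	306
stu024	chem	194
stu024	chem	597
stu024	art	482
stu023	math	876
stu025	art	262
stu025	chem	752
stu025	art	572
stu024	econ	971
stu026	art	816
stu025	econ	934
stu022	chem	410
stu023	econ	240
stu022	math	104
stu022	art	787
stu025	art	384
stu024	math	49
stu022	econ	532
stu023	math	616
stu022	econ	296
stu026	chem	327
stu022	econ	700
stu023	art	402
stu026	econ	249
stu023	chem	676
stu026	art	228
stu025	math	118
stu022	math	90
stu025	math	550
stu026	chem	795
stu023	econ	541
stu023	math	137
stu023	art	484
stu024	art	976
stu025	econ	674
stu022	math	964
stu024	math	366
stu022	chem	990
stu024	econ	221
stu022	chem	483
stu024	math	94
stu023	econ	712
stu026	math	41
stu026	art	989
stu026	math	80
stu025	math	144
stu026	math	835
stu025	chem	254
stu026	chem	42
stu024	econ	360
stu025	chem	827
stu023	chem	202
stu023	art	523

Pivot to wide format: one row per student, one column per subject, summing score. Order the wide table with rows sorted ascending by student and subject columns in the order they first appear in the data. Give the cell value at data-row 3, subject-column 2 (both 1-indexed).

2044

With rows sorted ascending by student, row 3 is student=stu024. subject columns in first-appearance order: chem, art, econ, math; column 2 is art.
Long rows with student=stu024, subject=art: 586 + 482 + 976 = 2044.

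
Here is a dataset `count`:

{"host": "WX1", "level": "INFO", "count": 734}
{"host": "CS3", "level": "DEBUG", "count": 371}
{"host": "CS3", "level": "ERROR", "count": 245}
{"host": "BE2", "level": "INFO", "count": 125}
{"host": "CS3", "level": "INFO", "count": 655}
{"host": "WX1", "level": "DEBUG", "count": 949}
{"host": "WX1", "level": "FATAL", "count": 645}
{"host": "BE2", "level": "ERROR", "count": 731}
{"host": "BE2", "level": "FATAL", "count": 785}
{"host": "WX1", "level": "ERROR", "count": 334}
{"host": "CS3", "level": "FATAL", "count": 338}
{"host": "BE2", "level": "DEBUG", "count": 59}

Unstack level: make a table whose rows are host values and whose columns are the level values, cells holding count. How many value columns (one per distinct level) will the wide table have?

4 distinct level values: DEBUG, INFO, ERROR, FATAL.

4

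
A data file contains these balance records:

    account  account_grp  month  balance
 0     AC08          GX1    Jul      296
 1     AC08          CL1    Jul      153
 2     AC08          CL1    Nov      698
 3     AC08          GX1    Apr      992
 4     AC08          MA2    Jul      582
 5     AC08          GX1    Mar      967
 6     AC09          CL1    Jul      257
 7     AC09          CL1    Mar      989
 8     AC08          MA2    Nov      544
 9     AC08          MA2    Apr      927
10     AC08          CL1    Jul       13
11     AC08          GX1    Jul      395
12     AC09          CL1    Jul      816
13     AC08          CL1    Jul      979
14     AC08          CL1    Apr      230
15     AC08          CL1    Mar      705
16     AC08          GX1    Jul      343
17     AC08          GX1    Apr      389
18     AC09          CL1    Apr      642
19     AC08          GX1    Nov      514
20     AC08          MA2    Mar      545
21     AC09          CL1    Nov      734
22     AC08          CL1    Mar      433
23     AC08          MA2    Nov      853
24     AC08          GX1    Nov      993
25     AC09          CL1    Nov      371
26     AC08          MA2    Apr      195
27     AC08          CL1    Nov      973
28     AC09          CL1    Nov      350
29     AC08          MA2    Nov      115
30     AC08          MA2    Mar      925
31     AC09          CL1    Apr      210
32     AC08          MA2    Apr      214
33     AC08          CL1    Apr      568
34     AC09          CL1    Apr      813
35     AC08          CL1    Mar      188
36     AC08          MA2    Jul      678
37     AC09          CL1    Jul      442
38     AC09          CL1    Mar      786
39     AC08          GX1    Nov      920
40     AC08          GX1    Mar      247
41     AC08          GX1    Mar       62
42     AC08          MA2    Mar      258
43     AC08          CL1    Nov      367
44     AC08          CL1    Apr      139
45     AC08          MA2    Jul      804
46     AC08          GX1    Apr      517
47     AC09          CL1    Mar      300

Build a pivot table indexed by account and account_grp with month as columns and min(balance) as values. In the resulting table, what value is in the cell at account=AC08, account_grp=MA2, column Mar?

258

Rows with account=AC08, account_grp=MA2 and month=Mar: balance values are 545, 925, 258.
min(545, 925, 258) = 258.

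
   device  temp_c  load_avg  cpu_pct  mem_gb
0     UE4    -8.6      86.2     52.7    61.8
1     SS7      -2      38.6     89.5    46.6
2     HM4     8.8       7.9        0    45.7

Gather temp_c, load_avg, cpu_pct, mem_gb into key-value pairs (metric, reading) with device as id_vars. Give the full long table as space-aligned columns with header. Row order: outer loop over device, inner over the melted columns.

Each (device, column) pair becomes one row: 3 × 4 = 12 rows.
For example, (UE4, temp_c) → reading=-8.6.

device  metric    reading
UE4     temp_c    -8.6   
UE4     load_avg  86.2   
UE4     cpu_pct   52.7   
UE4     mem_gb    61.8   
SS7     temp_c    -2     
SS7     load_avg  38.6   
SS7     cpu_pct   89.5   
SS7     mem_gb    46.6   
HM4     temp_c    8.8    
HM4     load_avg  7.9    
HM4     cpu_pct   0      
HM4     mem_gb    45.7   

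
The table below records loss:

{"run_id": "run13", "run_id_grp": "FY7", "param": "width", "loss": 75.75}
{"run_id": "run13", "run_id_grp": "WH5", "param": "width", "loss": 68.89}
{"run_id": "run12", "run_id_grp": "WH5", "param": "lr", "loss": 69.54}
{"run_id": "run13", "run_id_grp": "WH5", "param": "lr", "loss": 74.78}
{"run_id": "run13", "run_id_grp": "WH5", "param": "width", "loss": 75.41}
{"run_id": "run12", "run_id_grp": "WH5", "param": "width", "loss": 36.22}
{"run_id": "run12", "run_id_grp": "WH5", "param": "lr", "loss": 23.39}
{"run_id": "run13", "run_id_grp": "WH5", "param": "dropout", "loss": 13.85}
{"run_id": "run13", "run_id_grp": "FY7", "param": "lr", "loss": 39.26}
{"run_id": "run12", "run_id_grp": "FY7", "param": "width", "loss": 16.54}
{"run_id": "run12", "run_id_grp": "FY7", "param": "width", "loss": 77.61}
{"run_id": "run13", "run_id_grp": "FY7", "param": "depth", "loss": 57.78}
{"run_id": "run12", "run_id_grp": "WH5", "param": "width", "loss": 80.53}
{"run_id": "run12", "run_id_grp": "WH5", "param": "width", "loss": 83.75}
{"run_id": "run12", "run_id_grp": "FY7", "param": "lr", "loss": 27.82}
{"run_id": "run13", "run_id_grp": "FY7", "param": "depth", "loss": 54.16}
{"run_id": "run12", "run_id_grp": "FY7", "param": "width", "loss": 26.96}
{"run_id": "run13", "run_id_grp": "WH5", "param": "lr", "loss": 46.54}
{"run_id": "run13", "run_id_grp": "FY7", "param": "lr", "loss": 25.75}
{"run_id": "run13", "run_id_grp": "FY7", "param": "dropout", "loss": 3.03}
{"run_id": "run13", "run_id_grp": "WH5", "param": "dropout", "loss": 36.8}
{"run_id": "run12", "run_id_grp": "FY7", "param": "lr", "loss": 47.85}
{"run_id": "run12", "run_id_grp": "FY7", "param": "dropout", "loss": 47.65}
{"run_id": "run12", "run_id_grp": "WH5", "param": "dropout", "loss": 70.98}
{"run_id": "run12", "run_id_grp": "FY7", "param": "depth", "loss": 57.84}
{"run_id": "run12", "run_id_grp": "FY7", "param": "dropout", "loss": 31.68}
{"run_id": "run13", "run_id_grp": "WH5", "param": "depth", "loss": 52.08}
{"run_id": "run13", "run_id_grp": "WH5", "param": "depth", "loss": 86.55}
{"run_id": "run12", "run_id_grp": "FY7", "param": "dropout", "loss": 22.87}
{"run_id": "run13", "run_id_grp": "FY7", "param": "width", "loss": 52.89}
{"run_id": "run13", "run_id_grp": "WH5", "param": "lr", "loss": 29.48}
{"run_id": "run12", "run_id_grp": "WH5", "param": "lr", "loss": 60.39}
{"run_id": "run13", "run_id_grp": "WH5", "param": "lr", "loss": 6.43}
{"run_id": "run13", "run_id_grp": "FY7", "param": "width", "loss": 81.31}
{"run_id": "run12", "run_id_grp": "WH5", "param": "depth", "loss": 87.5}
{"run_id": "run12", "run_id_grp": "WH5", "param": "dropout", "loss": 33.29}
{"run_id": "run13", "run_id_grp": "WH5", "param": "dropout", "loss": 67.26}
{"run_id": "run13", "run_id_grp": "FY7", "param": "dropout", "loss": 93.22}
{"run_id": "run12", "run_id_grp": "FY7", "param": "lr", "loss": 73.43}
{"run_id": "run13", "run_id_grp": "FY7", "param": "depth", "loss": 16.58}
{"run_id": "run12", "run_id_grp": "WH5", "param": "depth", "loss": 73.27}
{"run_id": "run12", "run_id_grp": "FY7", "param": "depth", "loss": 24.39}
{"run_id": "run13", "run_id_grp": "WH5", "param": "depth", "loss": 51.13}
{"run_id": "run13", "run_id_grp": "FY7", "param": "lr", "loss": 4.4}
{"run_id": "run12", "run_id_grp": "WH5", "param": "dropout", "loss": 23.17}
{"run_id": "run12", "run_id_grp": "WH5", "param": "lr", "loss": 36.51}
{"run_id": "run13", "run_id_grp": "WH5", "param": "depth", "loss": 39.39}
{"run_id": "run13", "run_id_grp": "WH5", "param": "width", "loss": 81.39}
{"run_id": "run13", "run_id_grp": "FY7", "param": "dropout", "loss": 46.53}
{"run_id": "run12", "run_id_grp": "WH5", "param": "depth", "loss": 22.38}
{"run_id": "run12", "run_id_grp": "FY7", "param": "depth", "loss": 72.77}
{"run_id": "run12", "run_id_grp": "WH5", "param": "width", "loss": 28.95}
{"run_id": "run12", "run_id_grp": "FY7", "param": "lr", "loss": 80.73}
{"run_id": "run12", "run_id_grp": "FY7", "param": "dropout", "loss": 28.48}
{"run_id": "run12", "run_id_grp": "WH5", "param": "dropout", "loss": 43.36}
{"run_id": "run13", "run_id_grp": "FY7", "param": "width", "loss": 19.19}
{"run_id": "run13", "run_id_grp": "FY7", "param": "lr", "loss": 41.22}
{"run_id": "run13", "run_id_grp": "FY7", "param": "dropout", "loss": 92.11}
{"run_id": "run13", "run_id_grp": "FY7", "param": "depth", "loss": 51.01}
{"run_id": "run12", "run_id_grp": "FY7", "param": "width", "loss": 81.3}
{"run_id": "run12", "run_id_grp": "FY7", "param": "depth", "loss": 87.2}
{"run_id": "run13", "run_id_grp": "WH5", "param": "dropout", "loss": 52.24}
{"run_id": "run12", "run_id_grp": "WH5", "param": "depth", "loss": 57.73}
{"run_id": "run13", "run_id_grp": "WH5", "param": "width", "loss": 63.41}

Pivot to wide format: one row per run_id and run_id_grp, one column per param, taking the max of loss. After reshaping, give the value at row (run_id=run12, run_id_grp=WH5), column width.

83.75

Rows with run_id=run12, run_id_grp=WH5 and param=width: loss values are 36.22, 80.53, 83.75, 28.95.
max(36.22, 80.53, 83.75, 28.95) = 83.75.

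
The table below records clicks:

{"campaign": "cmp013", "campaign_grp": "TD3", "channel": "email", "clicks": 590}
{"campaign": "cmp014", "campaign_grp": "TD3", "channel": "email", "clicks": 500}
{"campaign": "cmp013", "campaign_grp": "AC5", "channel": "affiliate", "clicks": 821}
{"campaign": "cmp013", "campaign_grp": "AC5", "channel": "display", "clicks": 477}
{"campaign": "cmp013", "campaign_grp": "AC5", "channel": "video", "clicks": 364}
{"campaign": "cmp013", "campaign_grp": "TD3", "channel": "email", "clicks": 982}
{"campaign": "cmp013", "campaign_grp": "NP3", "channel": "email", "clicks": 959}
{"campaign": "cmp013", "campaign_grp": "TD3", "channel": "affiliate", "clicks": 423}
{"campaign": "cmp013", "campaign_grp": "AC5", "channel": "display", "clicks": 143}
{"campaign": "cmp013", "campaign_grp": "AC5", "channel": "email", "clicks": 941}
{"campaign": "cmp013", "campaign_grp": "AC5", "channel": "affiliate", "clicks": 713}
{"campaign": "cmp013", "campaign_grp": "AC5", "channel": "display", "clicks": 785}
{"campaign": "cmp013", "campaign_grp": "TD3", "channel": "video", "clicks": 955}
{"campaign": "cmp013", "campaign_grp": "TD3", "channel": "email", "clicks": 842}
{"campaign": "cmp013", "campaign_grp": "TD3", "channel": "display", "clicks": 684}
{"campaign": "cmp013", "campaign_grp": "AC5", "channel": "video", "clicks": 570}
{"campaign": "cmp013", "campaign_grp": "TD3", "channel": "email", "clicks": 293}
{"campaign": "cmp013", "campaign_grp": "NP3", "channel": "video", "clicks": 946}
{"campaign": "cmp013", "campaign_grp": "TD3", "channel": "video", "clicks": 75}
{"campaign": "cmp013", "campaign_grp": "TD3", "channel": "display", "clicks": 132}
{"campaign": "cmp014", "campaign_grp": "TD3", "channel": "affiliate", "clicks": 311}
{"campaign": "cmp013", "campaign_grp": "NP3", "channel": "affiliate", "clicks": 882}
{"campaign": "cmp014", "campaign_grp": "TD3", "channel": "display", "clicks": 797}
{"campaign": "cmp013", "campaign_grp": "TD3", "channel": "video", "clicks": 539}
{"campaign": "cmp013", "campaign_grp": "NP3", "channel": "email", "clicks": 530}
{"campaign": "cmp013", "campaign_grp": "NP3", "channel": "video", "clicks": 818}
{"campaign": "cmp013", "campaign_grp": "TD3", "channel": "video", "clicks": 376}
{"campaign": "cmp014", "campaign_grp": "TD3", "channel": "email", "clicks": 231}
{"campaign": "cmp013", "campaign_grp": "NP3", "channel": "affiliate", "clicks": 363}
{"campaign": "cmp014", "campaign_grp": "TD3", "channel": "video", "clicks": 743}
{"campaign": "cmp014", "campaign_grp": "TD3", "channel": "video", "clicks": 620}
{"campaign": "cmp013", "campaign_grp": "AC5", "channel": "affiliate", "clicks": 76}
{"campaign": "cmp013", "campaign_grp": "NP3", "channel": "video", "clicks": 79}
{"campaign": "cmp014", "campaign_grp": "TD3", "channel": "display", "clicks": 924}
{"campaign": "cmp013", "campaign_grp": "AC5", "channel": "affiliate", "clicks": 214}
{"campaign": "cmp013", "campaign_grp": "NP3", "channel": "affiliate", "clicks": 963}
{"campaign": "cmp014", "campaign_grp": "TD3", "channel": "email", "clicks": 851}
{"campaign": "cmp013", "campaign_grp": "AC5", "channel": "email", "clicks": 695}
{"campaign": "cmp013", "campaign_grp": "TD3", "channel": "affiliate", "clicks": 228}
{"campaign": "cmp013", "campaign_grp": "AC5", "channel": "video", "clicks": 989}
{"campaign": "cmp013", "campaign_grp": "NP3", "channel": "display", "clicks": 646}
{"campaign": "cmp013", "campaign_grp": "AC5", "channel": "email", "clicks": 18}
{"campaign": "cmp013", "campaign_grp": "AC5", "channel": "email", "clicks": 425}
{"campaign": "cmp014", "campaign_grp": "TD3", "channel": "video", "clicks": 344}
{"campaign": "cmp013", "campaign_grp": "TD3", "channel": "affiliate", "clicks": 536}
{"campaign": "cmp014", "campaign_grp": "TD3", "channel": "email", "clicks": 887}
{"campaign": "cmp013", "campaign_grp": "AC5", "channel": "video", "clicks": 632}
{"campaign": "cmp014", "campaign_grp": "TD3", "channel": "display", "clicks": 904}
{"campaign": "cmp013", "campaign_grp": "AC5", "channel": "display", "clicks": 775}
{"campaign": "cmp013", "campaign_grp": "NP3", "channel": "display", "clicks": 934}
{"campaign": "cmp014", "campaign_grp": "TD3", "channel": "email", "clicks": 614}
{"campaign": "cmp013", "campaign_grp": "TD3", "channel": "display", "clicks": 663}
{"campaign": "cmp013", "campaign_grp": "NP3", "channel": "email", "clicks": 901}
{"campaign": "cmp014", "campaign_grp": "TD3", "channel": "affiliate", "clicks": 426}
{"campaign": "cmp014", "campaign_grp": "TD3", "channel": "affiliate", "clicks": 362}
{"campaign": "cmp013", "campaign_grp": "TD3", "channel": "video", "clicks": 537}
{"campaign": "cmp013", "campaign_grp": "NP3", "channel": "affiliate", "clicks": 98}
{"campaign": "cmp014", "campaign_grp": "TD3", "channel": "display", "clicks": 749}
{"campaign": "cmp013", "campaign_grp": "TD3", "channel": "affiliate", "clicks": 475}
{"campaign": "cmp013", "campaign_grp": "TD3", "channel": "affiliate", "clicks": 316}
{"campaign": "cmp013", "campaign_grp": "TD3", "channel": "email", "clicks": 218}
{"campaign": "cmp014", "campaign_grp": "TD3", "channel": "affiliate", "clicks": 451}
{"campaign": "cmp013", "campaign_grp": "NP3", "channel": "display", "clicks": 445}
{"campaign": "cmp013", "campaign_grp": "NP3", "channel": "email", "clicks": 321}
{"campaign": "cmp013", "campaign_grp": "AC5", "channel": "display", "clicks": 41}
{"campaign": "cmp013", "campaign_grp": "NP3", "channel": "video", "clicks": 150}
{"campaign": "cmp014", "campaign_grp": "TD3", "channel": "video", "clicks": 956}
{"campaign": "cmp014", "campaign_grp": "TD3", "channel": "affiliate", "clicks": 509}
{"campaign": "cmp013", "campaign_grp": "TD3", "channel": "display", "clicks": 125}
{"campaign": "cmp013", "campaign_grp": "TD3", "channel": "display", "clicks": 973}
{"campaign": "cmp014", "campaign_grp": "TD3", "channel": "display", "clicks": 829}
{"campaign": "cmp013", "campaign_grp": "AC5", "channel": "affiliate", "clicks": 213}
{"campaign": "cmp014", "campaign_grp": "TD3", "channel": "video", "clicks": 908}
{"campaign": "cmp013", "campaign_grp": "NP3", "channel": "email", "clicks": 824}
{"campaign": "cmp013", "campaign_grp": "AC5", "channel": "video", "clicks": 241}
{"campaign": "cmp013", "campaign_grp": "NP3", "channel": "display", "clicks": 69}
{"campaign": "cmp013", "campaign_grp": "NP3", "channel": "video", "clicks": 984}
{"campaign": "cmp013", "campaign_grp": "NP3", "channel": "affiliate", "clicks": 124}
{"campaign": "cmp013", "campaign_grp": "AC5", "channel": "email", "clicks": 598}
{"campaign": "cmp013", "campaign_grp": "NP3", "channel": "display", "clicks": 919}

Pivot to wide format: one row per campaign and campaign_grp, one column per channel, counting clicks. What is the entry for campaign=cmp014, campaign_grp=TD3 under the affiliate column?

5

Rows with campaign=cmp014, campaign_grp=TD3 and channel=affiliate: clicks values are 311, 426, 362, 451, 509.
5 rows match — count = 5.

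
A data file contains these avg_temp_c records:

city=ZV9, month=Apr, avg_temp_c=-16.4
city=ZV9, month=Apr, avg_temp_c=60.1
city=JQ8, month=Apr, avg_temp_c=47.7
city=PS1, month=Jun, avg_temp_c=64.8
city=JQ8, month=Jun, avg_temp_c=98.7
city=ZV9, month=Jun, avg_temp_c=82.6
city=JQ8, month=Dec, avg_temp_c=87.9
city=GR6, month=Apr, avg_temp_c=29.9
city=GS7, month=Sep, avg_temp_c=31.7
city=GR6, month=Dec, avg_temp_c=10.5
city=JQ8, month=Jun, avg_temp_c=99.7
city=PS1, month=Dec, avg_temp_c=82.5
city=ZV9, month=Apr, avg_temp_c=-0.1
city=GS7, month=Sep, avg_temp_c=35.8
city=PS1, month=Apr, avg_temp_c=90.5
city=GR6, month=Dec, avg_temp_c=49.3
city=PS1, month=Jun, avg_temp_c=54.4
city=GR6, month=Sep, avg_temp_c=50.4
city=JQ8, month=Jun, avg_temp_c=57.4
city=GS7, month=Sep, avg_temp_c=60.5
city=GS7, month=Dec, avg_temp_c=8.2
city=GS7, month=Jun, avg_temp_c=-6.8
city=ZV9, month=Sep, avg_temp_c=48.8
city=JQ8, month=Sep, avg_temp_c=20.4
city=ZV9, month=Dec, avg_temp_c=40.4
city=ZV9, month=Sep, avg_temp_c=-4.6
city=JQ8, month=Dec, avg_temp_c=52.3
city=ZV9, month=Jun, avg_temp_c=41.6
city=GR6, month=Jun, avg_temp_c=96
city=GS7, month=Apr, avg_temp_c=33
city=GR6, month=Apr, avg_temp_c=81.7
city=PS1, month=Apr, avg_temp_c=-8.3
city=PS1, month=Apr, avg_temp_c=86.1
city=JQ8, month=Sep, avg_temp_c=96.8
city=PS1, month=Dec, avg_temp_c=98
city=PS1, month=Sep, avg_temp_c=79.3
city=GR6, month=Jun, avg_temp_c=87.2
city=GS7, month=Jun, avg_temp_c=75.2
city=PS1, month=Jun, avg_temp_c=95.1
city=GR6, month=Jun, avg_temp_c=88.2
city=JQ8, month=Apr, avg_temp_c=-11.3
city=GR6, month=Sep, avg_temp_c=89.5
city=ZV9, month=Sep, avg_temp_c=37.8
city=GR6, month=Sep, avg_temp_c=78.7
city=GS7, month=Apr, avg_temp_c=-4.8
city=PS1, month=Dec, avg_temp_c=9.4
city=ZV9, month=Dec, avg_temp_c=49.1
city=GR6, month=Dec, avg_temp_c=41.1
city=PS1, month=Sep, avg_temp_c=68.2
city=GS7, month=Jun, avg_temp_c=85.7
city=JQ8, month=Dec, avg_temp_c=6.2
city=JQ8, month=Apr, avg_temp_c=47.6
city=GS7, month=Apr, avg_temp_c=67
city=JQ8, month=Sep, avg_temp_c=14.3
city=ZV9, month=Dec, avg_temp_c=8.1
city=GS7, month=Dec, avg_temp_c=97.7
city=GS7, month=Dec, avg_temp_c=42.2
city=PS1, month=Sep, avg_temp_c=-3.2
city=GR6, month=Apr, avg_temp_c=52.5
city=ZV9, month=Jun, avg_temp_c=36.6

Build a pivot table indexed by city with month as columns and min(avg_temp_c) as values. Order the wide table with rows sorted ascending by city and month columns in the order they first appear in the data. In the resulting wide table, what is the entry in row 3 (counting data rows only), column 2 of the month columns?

57.4

With rows sorted ascending by city, row 3 is city=JQ8. month columns in first-appearance order: Apr, Jun, Dec, Sep; column 2 is Jun.
Long rows with city=JQ8, month=Jun: min(98.7, 99.7, 57.4) = 57.4.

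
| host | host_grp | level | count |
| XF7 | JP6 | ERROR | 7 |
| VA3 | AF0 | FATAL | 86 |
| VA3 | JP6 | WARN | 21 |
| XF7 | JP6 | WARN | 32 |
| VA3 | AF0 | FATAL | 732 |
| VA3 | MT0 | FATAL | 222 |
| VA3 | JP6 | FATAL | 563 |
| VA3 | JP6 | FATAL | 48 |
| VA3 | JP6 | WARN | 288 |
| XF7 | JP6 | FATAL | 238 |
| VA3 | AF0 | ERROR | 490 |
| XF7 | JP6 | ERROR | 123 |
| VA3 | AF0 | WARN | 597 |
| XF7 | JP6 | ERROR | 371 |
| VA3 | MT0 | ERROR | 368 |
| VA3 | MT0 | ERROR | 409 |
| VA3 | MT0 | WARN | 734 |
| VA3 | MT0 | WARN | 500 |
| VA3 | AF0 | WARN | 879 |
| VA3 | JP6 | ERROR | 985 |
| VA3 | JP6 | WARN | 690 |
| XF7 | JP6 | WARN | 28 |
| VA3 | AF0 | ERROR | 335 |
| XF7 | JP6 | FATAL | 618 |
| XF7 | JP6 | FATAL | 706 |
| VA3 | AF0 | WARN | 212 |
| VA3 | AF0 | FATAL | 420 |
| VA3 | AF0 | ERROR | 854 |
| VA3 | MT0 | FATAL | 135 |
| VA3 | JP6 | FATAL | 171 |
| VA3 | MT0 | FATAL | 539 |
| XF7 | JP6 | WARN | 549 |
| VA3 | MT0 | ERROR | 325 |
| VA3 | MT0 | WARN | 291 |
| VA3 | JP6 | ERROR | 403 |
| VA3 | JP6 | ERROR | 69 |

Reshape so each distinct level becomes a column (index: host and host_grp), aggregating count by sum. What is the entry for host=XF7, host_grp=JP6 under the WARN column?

609

Rows with host=XF7, host_grp=JP6 and level=WARN: count values are 32, 28, 549.
32 + 28 + 549 = 609.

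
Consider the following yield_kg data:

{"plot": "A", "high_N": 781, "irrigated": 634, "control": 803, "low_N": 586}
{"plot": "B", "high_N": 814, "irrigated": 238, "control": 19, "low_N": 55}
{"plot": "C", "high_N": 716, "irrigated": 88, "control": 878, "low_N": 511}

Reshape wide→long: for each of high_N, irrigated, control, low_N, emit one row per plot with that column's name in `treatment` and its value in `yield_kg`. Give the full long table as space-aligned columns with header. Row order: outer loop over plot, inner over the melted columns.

plot  treatment  yield_kg
A     high_N     781     
A     irrigated  634     
A     control    803     
A     low_N      586     
B     high_N     814     
B     irrigated  238     
B     control    19      
B     low_N      55      
C     high_N     716     
C     irrigated  88      
C     control    878     
C     low_N      511     

Each (plot, column) pair becomes one row: 3 × 4 = 12 rows.
For example, (A, high_N) → yield_kg=781.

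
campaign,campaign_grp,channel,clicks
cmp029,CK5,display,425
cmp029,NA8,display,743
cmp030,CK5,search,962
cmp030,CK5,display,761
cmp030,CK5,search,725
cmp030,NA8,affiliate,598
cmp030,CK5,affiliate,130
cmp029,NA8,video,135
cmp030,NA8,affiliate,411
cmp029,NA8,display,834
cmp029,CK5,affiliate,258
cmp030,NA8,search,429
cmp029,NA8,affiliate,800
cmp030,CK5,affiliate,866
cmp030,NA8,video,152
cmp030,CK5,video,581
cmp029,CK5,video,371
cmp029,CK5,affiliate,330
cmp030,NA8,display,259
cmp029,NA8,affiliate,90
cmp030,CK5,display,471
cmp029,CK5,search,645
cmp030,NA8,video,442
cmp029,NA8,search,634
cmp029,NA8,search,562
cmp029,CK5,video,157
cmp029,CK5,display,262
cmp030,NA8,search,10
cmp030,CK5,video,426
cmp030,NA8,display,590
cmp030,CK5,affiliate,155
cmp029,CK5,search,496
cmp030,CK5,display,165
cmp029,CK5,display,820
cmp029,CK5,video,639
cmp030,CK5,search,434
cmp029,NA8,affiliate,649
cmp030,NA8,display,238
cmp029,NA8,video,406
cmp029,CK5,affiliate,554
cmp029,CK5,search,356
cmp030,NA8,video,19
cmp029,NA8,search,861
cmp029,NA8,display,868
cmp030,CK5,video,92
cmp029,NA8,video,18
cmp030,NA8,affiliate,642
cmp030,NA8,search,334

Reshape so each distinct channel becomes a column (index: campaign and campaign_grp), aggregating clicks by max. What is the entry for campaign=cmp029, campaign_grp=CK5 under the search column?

Rows with campaign=cmp029, campaign_grp=CK5 and channel=search: clicks values are 645, 496, 356.
max(645, 496, 356) = 645.

645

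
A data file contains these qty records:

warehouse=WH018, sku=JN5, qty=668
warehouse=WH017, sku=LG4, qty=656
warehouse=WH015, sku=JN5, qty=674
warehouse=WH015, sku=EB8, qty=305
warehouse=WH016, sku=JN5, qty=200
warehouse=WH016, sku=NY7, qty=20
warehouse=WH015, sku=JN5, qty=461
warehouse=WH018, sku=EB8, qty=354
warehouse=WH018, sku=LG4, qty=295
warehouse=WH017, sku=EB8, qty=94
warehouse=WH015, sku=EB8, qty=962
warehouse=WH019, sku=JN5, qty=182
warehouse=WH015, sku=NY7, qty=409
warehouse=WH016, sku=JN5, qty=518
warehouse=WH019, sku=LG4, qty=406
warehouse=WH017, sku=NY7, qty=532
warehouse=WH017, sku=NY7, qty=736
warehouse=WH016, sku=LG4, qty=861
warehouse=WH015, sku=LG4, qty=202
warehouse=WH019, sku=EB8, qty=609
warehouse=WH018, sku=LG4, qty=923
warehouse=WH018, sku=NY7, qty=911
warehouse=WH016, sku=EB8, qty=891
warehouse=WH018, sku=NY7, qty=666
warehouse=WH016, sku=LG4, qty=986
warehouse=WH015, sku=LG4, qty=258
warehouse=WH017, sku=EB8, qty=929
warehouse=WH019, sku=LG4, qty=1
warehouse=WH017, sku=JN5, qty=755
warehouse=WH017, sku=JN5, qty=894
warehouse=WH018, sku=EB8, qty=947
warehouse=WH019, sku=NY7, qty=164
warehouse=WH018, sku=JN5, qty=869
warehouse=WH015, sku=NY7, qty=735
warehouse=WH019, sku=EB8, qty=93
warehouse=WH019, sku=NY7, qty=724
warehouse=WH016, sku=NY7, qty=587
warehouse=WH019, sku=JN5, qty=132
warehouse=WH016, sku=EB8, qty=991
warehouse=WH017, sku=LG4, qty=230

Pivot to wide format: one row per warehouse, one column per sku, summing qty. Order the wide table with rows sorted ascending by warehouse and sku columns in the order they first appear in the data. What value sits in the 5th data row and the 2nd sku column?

407

With rows sorted ascending by warehouse, row 5 is warehouse=WH019. sku columns in first-appearance order: JN5, LG4, EB8, NY7; column 2 is LG4.
Long rows with warehouse=WH019, sku=LG4: 406 + 1 = 407.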